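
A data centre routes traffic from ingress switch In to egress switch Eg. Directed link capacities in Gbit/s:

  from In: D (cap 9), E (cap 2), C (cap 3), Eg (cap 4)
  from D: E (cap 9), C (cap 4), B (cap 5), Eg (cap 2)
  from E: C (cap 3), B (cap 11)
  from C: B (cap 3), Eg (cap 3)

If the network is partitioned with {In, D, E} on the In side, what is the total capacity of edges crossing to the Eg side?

32

Edges leaving {In, D, E}: In→C (3), In→Eg (4), D→C (4), D→B (5), D→Eg (2), E→C (3), E→B (11).
Cut capacity = 3 + 4 + 4 + 5 + 2 + 3 + 11 = 32.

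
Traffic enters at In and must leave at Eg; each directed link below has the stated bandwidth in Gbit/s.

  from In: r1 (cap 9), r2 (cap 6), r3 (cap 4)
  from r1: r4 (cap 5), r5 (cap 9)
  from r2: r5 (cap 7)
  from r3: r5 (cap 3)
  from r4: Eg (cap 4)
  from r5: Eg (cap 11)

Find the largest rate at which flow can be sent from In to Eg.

15

Augment In→r1→r4→Eg: bottleneck 4, flow now 4.
Augment In→r1→r5→Eg: bottleneck 5, flow now 9.
Augment In→r2→r5→Eg: bottleneck 6, flow now 15.
No augmenting path remains; maximum flow = 15.
In the residual graph, reachable from In: {In, r1, r2, r3, r4, r5}.
Min-cut edges: r4→Eg (4), r5→Eg (11); capacity 4 + 11 = 15.
This cut is saturated, so no flow can exceed 15.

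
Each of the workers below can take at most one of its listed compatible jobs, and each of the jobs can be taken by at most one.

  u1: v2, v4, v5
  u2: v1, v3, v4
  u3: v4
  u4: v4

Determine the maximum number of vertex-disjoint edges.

Unit-capacity flow: source→left, listed edges, right→sink; max matching = max flow.
Augmenting path u1→v2 (+1); matched 1.
Augmenting path u2→v1 (+1); matched 2.
Augmenting path u3→v4 (+1); matched 3.
No augmenting path remains; maximum matching = 3.
König certificate: {u1, u2, v4} is a vertex cover of size 3 (every listed pair touches it), so no matching can be larger.

3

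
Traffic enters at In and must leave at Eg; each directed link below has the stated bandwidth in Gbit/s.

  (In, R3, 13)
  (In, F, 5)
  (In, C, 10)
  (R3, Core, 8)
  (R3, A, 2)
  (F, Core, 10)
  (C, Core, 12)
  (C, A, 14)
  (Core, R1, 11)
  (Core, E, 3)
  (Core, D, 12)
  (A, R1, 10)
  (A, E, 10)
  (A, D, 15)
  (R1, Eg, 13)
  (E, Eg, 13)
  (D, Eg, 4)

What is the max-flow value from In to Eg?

Augment In→R3→Core→R1→Eg: bottleneck 8, flow now 8.
Augment In→R3→A→R1→Eg: bottleneck 2, flow now 10.
Augment In→F→Core→R1→Eg: bottleneck 3, flow now 13.
Augment In→F→Core→E→Eg: bottleneck 2, flow now 15.
Augment In→C→Core→E→Eg: bottleneck 1, flow now 16.
Augment In→C→Core→D→Eg: bottleneck 4, flow now 20.
Augment In→C→A→E→Eg: bottleneck 5, flow now 25.
No augmenting path remains; maximum flow = 25.
In the residual graph, reachable from In: {In, R3}.
Min-cut edges: In→F (5), In→C (10), R3→Core (8), R3→A (2); capacity 5 + 10 + 8 + 2 = 25.
This cut is saturated, so no flow can exceed 25.

25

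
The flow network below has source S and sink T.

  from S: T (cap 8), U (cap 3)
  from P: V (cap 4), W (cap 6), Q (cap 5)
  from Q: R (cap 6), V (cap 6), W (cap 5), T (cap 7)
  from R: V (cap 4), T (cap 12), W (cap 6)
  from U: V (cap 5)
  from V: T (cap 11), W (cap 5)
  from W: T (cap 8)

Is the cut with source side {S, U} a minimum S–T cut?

Given cut capacity: 8 + 5 = 13.
Augment S→T: bottleneck 8, flow now 8.
Augment S→U→V→T: bottleneck 3, flow now 11.
No augmenting path remains; maximum flow = 11.
In the residual graph, reachable from S: {S}.
Min-cut edges: S→U (3), S→T (8); capacity 3 + 8 = 11.
Cut capacity 13 exceeds the max flow 11, so it is not minimum.

No — its capacity is 13, but the minimum cut has capacity 11.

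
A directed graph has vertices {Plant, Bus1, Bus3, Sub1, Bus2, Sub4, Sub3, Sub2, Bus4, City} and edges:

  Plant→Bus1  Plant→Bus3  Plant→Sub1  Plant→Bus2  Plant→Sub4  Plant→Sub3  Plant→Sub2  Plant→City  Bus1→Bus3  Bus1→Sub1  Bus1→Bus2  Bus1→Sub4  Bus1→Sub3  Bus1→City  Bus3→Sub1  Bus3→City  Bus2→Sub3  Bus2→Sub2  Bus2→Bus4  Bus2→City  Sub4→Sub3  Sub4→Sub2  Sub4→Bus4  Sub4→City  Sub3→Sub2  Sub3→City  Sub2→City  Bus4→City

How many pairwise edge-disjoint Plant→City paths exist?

Assign every edge capacity 1; by Menger, the answer equals the max flow.
Path Plant→City (+1); total 1.
Path Plant→Bus1→City (+1); total 2.
Path Plant→Bus3→City (+1); total 3.
Path Plant→Bus2→City (+1); total 4.
Path Plant→Sub4→City (+1); total 5.
Path Plant→Sub3→City (+1); total 6.
Path Plant→Sub2→City (+1); total 7.
No residual Plant→City path; max flow = 7.
Certifying cut of size 7: {Plant→Bus1, Plant→Bus2, Plant→Bus3, Plant→City, Plant→Sub2, Plant→Sub3, Plant→Sub4}.

7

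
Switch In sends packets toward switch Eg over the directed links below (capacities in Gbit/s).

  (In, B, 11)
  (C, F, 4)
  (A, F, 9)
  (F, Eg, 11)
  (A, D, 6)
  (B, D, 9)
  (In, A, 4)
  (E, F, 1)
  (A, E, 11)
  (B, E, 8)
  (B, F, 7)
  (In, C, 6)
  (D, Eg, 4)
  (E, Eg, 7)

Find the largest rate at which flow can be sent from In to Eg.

19

Augment In→A→D→Eg: bottleneck 4, flow now 4.
Augment In→B→E→Eg: bottleneck 7, flow now 11.
Augment In→B→F→Eg: bottleneck 4, flow now 15.
Augment In→C→F→Eg: bottleneck 4, flow now 19.
No augmenting path remains; maximum flow = 19.
In the residual graph, reachable from In: {In, C}.
Min-cut edges: In→A (4), In→B (11), C→F (4); capacity 4 + 11 + 4 = 19.
This cut is saturated, so no flow can exceed 19.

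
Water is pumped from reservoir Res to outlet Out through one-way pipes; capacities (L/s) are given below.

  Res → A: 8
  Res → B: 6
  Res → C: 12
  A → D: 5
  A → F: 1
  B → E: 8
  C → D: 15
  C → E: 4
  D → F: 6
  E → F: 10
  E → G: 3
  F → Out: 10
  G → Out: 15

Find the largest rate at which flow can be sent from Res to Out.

13

Augment Res→A→F→Out: bottleneck 1, flow now 1.
Augment Res→A→D→F→Out: bottleneck 5, flow now 6.
Augment Res→B→E→F→Out: bottleneck 4, flow now 10.
Augment Res→B→E→G→Out: bottleneck 2, flow now 12.
Augment Res→C→E→G→Out: bottleneck 1, flow now 13.
No augmenting path remains; maximum flow = 13.
In the residual graph, reachable from Res: {Res, A, B, C, D, E, F}.
Min-cut edges: E→G (3), F→Out (10); capacity 3 + 10 = 13.
This cut is saturated, so no flow can exceed 13.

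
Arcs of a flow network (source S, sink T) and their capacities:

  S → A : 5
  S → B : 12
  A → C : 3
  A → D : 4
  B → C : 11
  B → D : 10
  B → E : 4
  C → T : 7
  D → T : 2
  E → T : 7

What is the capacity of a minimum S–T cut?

Augment S→A→C→T: bottleneck 3, flow now 3.
Augment S→A→D→T: bottleneck 2, flow now 5.
Augment S→B→C→T: bottleneck 4, flow now 9.
Augment S→B→E→T: bottleneck 4, flow now 13.
No augmenting path remains; maximum flow = 13.
By max-flow min-cut, the minimum cut capacity equals the max flow.
In the residual graph, reachable from S: {S, A, B, C, D}.
Min-cut edges: B→E (4), C→T (7), D→T (2); capacity 4 + 7 + 2 = 13.

13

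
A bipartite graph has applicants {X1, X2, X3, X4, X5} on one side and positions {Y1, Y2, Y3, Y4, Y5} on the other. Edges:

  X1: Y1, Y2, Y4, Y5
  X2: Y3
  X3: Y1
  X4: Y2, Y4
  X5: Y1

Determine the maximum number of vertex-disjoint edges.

Unit-capacity flow: source→left, listed edges, right→sink; max matching = max flow.
Augmenting path X1→Y1 (+1); matched 1.
Augmenting path X2→Y3 (+1); matched 2.
Augmenting path X4→Y2 (+1); matched 3.
Augmenting path X3→Y1→X1→Y4 (+1); matched 4.
No augmenting path remains; maximum matching = 4.
König certificate: {X1, X2, X4, Y1} is a vertex cover of size 4 (every listed pair touches it), so no matching can be larger.

4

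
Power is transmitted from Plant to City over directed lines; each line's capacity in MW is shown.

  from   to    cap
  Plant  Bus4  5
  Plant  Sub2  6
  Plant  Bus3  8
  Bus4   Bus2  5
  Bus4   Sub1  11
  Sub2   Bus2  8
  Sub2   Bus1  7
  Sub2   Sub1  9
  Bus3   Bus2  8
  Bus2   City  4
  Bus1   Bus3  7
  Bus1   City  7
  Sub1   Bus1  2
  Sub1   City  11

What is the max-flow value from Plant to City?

15

Augment Plant→Bus4→Bus2→City: bottleneck 4, flow now 4.
Augment Plant→Bus4→Sub1→City: bottleneck 1, flow now 5.
Augment Plant→Sub2→Bus1→City: bottleneck 6, flow now 11.
Augment Plant→Bus3→Bus2→Bus4→Sub1→City: bottleneck 4, flow now 15. (uses reverse residual edge)
No augmenting path remains; maximum flow = 15.
In the residual graph, reachable from Plant: {Plant, Bus3, Bus2}.
Min-cut edges: Plant→Bus4 (5), Plant→Sub2 (6), Bus2→City (4); capacity 5 + 6 + 4 = 15.
This cut is saturated, so no flow can exceed 15.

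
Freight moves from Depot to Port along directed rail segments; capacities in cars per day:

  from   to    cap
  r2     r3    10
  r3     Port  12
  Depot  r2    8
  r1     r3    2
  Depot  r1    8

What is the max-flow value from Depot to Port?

10

Augment Depot→r1→r3→Port: bottleneck 2, flow now 2.
Augment Depot→r2→r3→Port: bottleneck 8, flow now 10.
No augmenting path remains; maximum flow = 10.
In the residual graph, reachable from Depot: {Depot, r1}.
Min-cut edges: Depot→r2 (8), r1→r3 (2); capacity 8 + 2 = 10.
This cut is saturated, so no flow can exceed 10.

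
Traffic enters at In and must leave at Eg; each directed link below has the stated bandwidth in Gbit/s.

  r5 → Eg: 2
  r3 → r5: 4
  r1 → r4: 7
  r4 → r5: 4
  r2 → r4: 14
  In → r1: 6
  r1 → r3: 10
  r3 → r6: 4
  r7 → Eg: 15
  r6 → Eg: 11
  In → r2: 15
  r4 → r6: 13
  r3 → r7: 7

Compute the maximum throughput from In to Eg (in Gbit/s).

19

Augment In→r1→r3→r5→Eg: bottleneck 2, flow now 2.
Augment In→r1→r3→r6→Eg: bottleneck 4, flow now 6.
Augment In→r2→r4→r6→Eg: bottleneck 7, flow now 13.
Augment In→r2→r4→r5→r3→r7→Eg: bottleneck 2, flow now 15. (uses reverse residual edge)
Augment In→r2→r4→r6→r3→r7→Eg: bottleneck 4, flow now 19. (uses reverse residual edge)
No augmenting path remains; maximum flow = 19.
In the residual graph, reachable from In: {In, r2, r4, r5, r6}.
Min-cut edges: In→r1 (6), r5→Eg (2), r6→Eg (11); capacity 6 + 2 + 11 = 19.
This cut is saturated, so no flow can exceed 19.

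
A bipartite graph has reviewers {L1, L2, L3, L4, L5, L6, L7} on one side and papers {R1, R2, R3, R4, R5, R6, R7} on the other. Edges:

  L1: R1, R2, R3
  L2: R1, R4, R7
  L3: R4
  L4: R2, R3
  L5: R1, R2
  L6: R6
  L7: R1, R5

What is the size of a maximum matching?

Unit-capacity flow: source→left, listed edges, right→sink; max matching = max flow.
Augmenting path L1→R1 (+1); matched 1.
Augmenting path L2→R4 (+1); matched 2.
Augmenting path L4→R2 (+1); matched 3.
Augmenting path L6→R6 (+1); matched 4.
Augmenting path L7→R5 (+1); matched 5.
Augmenting path L3→R4→L2→R7 (+1); matched 6.
Augmenting path L5→R1→L1→R3 (+1); matched 7.
No augmenting path remains; maximum matching = 7.
König certificate: {L1, L2, L3, L4, L5, L6, L7} is a vertex cover of size 7 (every listed pair touches it), so no matching can be larger.

7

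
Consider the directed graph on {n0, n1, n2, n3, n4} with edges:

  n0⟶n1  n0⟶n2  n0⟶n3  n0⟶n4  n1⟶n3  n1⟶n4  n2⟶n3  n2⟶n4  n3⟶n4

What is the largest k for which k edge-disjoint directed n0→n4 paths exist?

4

Assign every edge capacity 1; by Menger, the answer equals the max flow.
Path n0→n4 (+1); total 1.
Path n0→n1→n4 (+1); total 2.
Path n0→n2→n4 (+1); total 3.
Path n0→n3→n4 (+1); total 4.
No residual n0→n4 path; max flow = 4.
Certifying cut of size 4: {n0→n1, n0→n2, n0→n3, n0→n4}.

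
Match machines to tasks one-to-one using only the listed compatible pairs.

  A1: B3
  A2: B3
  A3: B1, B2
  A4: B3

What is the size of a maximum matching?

2

Unit-capacity flow: source→left, listed edges, right→sink; max matching = max flow.
Augmenting path A1→B3 (+1); matched 1.
Augmenting path A3→B1 (+1); matched 2.
No augmenting path remains; maximum matching = 2.
König certificate: {A3, B3} is a vertex cover of size 2 (every listed pair touches it), so no matching can be larger.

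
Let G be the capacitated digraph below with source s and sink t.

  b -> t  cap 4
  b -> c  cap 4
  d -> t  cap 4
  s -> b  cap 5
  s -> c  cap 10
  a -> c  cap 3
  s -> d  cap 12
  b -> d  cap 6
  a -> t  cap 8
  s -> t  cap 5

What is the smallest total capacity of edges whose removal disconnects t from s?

Augment s→t: bottleneck 5, flow now 5.
Augment s→b→t: bottleneck 4, flow now 9.
Augment s→d→t: bottleneck 4, flow now 13.
No augmenting path remains; maximum flow = 13.
By max-flow min-cut, the minimum cut capacity equals the max flow.
In the residual graph, reachable from s: {s, b, c, d}.
Min-cut edges: s→t (5), b→t (4), d→t (4); capacity 5 + 4 + 4 = 13.

13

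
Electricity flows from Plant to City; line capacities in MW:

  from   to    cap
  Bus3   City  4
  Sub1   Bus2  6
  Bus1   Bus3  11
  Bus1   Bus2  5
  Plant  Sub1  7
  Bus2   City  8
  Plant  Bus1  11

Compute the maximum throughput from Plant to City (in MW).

Augment Plant→Bus1→Bus3→City: bottleneck 4, flow now 4.
Augment Plant→Bus1→Bus2→City: bottleneck 5, flow now 9.
Augment Plant→Sub1→Bus2→City: bottleneck 3, flow now 12.
No augmenting path remains; maximum flow = 12.
In the residual graph, reachable from Plant: {Plant, Bus1, Sub1, Bus3, Bus2}.
Min-cut edges: Bus3→City (4), Bus2→City (8); capacity 4 + 8 = 12.
This cut is saturated, so no flow can exceed 12.

12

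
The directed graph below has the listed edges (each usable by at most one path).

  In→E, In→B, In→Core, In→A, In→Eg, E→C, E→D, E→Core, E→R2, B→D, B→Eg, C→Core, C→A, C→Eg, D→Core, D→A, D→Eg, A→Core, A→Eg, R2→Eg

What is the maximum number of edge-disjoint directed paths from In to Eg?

Assign every edge capacity 1; by Menger, the answer equals the max flow.
Path In→Eg (+1); total 1.
Path In→B→Eg (+1); total 2.
Path In→A→Eg (+1); total 3.
Path In→E→C→Eg (+1); total 4.
No residual In→Eg path; max flow = 4.
Certifying cut of size 4: {In→A, In→B, In→E, In→Eg}.

4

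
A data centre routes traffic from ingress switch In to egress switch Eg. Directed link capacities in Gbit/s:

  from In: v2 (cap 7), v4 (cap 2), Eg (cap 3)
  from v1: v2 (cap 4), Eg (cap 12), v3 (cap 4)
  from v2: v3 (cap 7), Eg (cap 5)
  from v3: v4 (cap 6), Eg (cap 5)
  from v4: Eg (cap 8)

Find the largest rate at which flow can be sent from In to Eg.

Augment In→Eg: bottleneck 3, flow now 3.
Augment In→v2→Eg: bottleneck 5, flow now 8.
Augment In→v4→Eg: bottleneck 2, flow now 10.
Augment In→v2→v3→Eg: bottleneck 2, flow now 12.
No augmenting path remains; maximum flow = 12.
In the residual graph, reachable from In: {In}.
Min-cut edges: In→v2 (7), In→v4 (2), In→Eg (3); capacity 7 + 2 + 3 = 12.
This cut is saturated, so no flow can exceed 12.

12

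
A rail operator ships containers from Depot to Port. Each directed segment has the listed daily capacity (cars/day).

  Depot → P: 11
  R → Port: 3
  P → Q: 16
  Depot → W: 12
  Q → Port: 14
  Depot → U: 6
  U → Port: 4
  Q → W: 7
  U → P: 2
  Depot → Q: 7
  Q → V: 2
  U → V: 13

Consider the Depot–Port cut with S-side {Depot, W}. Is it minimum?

No — its capacity is 24, but the minimum cut has capacity 18.

Given cut capacity: 11 + 7 + 6 = 24.
Augment Depot→Q→Port: bottleneck 7, flow now 7.
Augment Depot→U→Port: bottleneck 4, flow now 11.
Augment Depot→P→Q→Port: bottleneck 7, flow now 18.
No augmenting path remains; maximum flow = 18.
In the residual graph, reachable from Depot: {Depot, P, Q, U, V, W}.
Min-cut edges: Q→Port (14), U→Port (4); capacity 14 + 4 = 18.
Cut capacity 24 exceeds the max flow 18, so it is not minimum.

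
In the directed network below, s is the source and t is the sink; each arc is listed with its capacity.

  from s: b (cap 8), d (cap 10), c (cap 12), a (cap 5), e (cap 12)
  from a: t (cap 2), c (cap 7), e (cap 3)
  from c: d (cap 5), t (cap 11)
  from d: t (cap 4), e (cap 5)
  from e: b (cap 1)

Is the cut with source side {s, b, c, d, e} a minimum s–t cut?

Given cut capacity: 5 + 11 + 4 = 20.
Augment s→a→t: bottleneck 2, flow now 2.
Augment s→c→t: bottleneck 11, flow now 13.
Augment s→d→t: bottleneck 4, flow now 17.
No augmenting path remains; maximum flow = 17.
In the residual graph, reachable from s: {s, a, b, c, d, e}.
Min-cut edges: a→t (2), c→t (11), d→t (4); capacity 2 + 11 + 4 = 17.
Cut capacity 20 exceeds the max flow 17, so it is not minimum.

No — its capacity is 20, but the minimum cut has capacity 17.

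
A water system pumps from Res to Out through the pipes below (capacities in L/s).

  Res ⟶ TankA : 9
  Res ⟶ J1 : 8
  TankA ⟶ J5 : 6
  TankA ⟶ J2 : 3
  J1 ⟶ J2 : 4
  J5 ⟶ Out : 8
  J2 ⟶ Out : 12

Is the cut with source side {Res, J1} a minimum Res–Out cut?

Yes — it is a minimum cut (capacity 13).

Given cut capacity: 9 + 4 = 13.
Augment Res→TankA→J5→Out: bottleneck 6, flow now 6.
Augment Res→TankA→J2→Out: bottleneck 3, flow now 9.
Augment Res→J1→J2→Out: bottleneck 4, flow now 13.
No augmenting path remains; maximum flow = 13.
Cut capacity 13 equals the max flow, so it is a minimum cut.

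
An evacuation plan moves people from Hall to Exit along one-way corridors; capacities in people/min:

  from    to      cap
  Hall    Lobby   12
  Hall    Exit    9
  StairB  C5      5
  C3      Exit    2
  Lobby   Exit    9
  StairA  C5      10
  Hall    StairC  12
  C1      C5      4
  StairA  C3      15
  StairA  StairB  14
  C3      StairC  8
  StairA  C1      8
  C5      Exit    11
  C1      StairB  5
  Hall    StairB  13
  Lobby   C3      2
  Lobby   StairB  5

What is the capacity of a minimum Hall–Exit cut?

Augment Hall→Exit: bottleneck 9, flow now 9.
Augment Hall→Lobby→Exit: bottleneck 9, flow now 18.
Augment Hall→Lobby→C3→Exit: bottleneck 2, flow now 20.
Augment Hall→StairB→C5→Exit: bottleneck 5, flow now 25.
No augmenting path remains; maximum flow = 25.
By max-flow min-cut, the minimum cut capacity equals the max flow.
In the residual graph, reachable from Hall: {Hall, Lobby, StairB, StairC}.
Min-cut edges: Hall→Exit (9), Lobby→C3 (2), Lobby→Exit (9), StairB→C5 (5); capacity 9 + 2 + 9 + 5 = 25.

25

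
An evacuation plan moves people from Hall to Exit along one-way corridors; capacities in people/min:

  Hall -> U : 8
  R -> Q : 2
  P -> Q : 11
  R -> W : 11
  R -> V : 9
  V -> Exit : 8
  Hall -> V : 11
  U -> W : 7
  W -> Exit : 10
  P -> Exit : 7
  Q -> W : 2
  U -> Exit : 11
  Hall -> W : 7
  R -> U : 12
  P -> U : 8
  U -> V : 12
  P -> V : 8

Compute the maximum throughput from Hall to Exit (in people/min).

23

Augment Hall→U→Exit: bottleneck 8, flow now 8.
Augment Hall→V→Exit: bottleneck 8, flow now 16.
Augment Hall→W→Exit: bottleneck 7, flow now 23.
No augmenting path remains; maximum flow = 23.
In the residual graph, reachable from Hall: {Hall, V}.
Min-cut edges: Hall→U (8), Hall→W (7), V→Exit (8); capacity 8 + 7 + 8 = 23.
This cut is saturated, so no flow can exceed 23.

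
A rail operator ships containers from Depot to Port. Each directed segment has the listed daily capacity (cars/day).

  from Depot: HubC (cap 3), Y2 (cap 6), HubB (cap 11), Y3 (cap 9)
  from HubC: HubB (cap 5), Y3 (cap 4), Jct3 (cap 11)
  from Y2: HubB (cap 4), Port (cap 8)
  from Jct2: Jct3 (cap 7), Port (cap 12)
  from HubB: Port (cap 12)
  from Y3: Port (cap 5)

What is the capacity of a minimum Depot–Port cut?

23

Augment Depot→Y2→Port: bottleneck 6, flow now 6.
Augment Depot→HubB→Port: bottleneck 11, flow now 17.
Augment Depot→Y3→Port: bottleneck 5, flow now 22.
Augment Depot→HubC→HubB→Port: bottleneck 1, flow now 23.
No augmenting path remains; maximum flow = 23.
By max-flow min-cut, the minimum cut capacity equals the max flow.
In the residual graph, reachable from Depot: {Depot, HubC, HubB, Y3, Jct3}.
Min-cut edges: Depot→Y2 (6), HubB→Port (12), Y3→Port (5); capacity 6 + 12 + 5 = 23.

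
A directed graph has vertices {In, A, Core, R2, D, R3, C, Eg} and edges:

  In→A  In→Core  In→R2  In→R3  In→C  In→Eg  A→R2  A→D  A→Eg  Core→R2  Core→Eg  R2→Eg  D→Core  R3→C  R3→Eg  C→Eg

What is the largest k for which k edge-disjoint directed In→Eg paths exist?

6

Assign every edge capacity 1; by Menger, the answer equals the max flow.
Path In→Eg (+1); total 1.
Path In→A→Eg (+1); total 2.
Path In→Core→Eg (+1); total 3.
Path In→R2→Eg (+1); total 4.
Path In→R3→Eg (+1); total 5.
Path In→C→Eg (+1); total 6.
No residual In→Eg path; max flow = 6.
Certifying cut of size 6: {In→A, In→C, In→Core, In→Eg, In→R2, In→R3}.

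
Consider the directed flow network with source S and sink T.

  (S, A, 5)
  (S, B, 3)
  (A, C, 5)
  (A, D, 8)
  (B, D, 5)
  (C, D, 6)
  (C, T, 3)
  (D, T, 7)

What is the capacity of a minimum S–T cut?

8

Augment S→A→C→T: bottleneck 3, flow now 3.
Augment S→A→D→T: bottleneck 2, flow now 5.
Augment S→B→D→T: bottleneck 3, flow now 8.
No augmenting path remains; maximum flow = 8.
By max-flow min-cut, the minimum cut capacity equals the max flow.
In the residual graph, reachable from S: {S}.
Min-cut edges: S→A (5), S→B (3); capacity 5 + 3 = 8.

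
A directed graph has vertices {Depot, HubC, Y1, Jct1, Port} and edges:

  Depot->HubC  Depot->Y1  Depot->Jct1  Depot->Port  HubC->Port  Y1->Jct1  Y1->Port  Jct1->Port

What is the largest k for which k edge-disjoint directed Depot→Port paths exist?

Assign every edge capacity 1; by Menger, the answer equals the max flow.
Path Depot→Port (+1); total 1.
Path Depot→HubC→Port (+1); total 2.
Path Depot→Y1→Port (+1); total 3.
Path Depot→Jct1→Port (+1); total 4.
No residual Depot→Port path; max flow = 4.
Certifying cut of size 4: {Depot→HubC, Depot→Jct1, Depot→Port, Depot→Y1}.

4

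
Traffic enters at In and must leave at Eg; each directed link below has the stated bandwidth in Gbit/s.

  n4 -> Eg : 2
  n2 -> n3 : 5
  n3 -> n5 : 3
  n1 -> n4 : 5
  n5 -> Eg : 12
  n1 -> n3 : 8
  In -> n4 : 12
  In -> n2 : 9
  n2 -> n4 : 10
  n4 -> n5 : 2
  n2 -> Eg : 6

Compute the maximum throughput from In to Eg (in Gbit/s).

Augment In→n2→Eg: bottleneck 6, flow now 6.
Augment In→n4→Eg: bottleneck 2, flow now 8.
Augment In→n4→n5→Eg: bottleneck 2, flow now 10.
Augment In→n2→n3→n5→Eg: bottleneck 3, flow now 13.
No augmenting path remains; maximum flow = 13.
In the residual graph, reachable from In: {In, n4}.
Min-cut edges: In→n2 (9), n4→n5 (2), n4→Eg (2); capacity 9 + 2 + 2 = 13.
This cut is saturated, so no flow can exceed 13.

13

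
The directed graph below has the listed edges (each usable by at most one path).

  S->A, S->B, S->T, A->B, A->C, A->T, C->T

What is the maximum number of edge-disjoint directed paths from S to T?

Assign every edge capacity 1; by Menger, the answer equals the max flow.
Path S→T (+1); total 1.
Path S→A→T (+1); total 2.
No residual S→T path; max flow = 2.
Certifying cut of size 2: {S→A, S→T}.

2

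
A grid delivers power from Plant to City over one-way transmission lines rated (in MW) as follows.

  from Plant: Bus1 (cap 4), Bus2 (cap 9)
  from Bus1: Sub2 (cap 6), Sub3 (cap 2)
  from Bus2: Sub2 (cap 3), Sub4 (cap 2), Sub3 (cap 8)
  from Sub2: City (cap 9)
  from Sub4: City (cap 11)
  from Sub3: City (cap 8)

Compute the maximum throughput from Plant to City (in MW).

Augment Plant→Bus1→Sub2→City: bottleneck 4, flow now 4.
Augment Plant→Bus2→Sub2→City: bottleneck 3, flow now 7.
Augment Plant→Bus2→Sub4→City: bottleneck 2, flow now 9.
Augment Plant→Bus2→Sub3→City: bottleneck 4, flow now 13.
No augmenting path remains; maximum flow = 13.
In the residual graph, reachable from Plant: {Plant}.
Min-cut edges: Plant→Bus1 (4), Plant→Bus2 (9); capacity 4 + 9 = 13.
This cut is saturated, so no flow can exceed 13.

13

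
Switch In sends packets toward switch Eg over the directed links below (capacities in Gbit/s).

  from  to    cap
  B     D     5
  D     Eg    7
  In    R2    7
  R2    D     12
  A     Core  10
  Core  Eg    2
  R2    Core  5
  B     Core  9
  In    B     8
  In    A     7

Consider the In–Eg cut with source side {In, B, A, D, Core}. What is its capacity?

16

Edges leaving {In, B, A, D, Core}: In→R2 (7), D→Eg (7), Core→Eg (2).
Cut capacity = 7 + 7 + 2 = 16.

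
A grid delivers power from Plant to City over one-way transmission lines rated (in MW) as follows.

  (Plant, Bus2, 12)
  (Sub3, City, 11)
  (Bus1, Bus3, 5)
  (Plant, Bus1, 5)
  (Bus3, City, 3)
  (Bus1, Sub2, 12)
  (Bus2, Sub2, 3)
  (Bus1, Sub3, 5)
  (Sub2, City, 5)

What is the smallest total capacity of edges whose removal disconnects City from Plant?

8

Augment Plant→Bus1→Bus3→City: bottleneck 3, flow now 3.
Augment Plant→Bus1→Sub2→City: bottleneck 2, flow now 5.
Augment Plant→Bus2→Sub2→City: bottleneck 3, flow now 8.
No augmenting path remains; maximum flow = 8.
By max-flow min-cut, the minimum cut capacity equals the max flow.
In the residual graph, reachable from Plant: {Plant, Bus2}.
Min-cut edges: Plant→Bus1 (5), Bus2→Sub2 (3); capacity 5 + 3 = 8.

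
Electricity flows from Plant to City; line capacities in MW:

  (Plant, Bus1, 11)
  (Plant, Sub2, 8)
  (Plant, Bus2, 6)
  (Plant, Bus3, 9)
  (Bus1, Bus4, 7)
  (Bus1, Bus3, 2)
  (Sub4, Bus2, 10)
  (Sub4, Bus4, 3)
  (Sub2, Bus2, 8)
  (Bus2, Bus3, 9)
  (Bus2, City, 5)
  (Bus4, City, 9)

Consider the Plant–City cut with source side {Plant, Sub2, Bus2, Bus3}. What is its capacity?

16

Edges leaving {Plant, Sub2, Bus2, Bus3}: Plant→Bus1 (11), Bus2→City (5).
Cut capacity = 11 + 5 = 16.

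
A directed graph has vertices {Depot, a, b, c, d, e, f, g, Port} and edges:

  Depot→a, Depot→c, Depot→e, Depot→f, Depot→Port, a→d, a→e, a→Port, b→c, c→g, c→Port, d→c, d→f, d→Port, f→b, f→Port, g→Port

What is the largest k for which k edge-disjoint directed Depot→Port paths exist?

Assign every edge capacity 1; by Menger, the answer equals the max flow.
Path Depot→Port (+1); total 1.
Path Depot→a→Port (+1); total 2.
Path Depot→c→Port (+1); total 3.
Path Depot→f→Port (+1); total 4.
No residual Depot→Port path; max flow = 4.
Certifying cut of size 4: {Depot→Port, Depot→a, Depot→c, Depot→f}.

4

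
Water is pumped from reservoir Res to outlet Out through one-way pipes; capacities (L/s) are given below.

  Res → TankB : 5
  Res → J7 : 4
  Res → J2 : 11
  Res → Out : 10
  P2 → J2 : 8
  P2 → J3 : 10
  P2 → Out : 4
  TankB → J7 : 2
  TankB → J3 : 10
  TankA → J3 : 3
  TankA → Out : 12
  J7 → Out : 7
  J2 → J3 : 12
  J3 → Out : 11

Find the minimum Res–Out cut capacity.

Augment Res→Out: bottleneck 10, flow now 10.
Augment Res→J7→Out: bottleneck 4, flow now 14.
Augment Res→TankB→J7→Out: bottleneck 2, flow now 16.
Augment Res→TankB→J3→Out: bottleneck 3, flow now 19.
Augment Res→J2→J3→Out: bottleneck 8, flow now 27.
No augmenting path remains; maximum flow = 27.
By max-flow min-cut, the minimum cut capacity equals the max flow.
In the residual graph, reachable from Res: {Res, TankB, J2, J3}.
Min-cut edges: Res→J7 (4), Res→Out (10), TankB→J7 (2), J3→Out (11); capacity 4 + 10 + 2 + 11 = 27.

27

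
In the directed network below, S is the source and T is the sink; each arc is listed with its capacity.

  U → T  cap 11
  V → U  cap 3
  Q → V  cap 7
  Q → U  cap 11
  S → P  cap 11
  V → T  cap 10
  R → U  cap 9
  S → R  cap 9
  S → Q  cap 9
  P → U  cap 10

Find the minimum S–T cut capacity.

Augment S→P→U→T: bottleneck 10, flow now 10.
Augment S→Q→U→T: bottleneck 1, flow now 11.
Augment S→Q→V→T: bottleneck 7, flow now 18.
No augmenting path remains; maximum flow = 18.
By max-flow min-cut, the minimum cut capacity equals the max flow.
In the residual graph, reachable from S: {S, P, Q, R, U}.
Min-cut edges: Q→V (7), U→T (11); capacity 7 + 11 = 18.

18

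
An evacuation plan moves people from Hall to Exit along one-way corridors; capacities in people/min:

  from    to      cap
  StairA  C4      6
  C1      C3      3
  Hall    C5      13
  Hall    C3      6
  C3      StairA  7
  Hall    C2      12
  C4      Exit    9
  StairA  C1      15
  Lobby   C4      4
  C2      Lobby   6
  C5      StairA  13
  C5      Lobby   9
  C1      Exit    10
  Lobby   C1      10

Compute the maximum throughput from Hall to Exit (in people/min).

19

Augment Hall→C3→StairA→C1→Exit: bottleneck 6, flow now 6.
Augment Hall→C5→StairA→C1→Exit: bottleneck 4, flow now 10.
Augment Hall→C5→StairA→C4→Exit: bottleneck 6, flow now 16.
Augment Hall→C5→Lobby→C4→Exit: bottleneck 3, flow now 19.
No augmenting path remains; maximum flow = 19.
In the residual graph, reachable from Hall: {Hall, C3, C5, C2, StairA, Lobby, C1, C4}.
Min-cut edges: C1→Exit (10), C4→Exit (9); capacity 10 + 9 = 19.
This cut is saturated, so no flow can exceed 19.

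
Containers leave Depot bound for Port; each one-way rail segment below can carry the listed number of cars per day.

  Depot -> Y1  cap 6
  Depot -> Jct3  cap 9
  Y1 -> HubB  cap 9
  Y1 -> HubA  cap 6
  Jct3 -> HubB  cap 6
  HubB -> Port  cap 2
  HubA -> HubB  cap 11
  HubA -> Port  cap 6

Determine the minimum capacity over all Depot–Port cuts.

Augment Depot→Y1→HubB→Port: bottleneck 2, flow now 2.
Augment Depot→Y1→HubA→Port: bottleneck 4, flow now 6.
Augment Depot→Jct3→HubB→Y1→HubA→Port: bottleneck 2, flow now 8. (uses reverse residual edge)
No augmenting path remains; maximum flow = 8.
By max-flow min-cut, the minimum cut capacity equals the max flow.
In the residual graph, reachable from Depot: {Depot, Jct3, HubB}.
Min-cut edges: Depot→Y1 (6), HubB→Port (2); capacity 6 + 2 = 8.

8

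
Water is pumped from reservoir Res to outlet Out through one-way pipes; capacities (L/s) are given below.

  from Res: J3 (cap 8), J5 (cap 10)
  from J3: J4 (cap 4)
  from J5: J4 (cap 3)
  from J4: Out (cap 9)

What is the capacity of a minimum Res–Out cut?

Augment Res→J3→J4→Out: bottleneck 4, flow now 4.
Augment Res→J5→J4→Out: bottleneck 3, flow now 7.
No augmenting path remains; maximum flow = 7.
By max-flow min-cut, the minimum cut capacity equals the max flow.
In the residual graph, reachable from Res: {Res, J3, J5}.
Min-cut edges: J3→J4 (4), J5→J4 (3); capacity 4 + 3 = 7.

7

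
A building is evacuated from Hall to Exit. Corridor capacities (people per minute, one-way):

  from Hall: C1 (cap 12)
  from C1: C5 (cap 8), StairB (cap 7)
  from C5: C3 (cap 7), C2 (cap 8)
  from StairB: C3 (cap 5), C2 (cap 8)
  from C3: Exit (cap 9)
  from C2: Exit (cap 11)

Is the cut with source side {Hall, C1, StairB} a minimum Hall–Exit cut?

Given cut capacity: 8 + 5 + 8 = 21.
Augment Hall→C1→C5→C3→Exit: bottleneck 7, flow now 7.
Augment Hall→C1→C5→C2→Exit: bottleneck 1, flow now 8.
Augment Hall→C1→StairB→C3→Exit: bottleneck 2, flow now 10.
Augment Hall→C1→StairB→C2→Exit: bottleneck 2, flow now 12.
No augmenting path remains; maximum flow = 12.
In the residual graph, reachable from Hall: {Hall}.
Min-cut edges: Hall→C1 (12); capacity 12 = 12.
Cut capacity 21 exceeds the max flow 12, so it is not minimum.

No — its capacity is 21, but the minimum cut has capacity 12.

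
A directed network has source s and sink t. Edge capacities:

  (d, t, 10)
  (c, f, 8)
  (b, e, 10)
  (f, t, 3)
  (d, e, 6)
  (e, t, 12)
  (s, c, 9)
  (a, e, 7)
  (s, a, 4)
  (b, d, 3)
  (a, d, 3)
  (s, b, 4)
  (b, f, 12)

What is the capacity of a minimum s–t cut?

11

Augment s→a→d→t: bottleneck 3, flow now 3.
Augment s→a→e→t: bottleneck 1, flow now 4.
Augment s→b→d→t: bottleneck 3, flow now 7.
Augment s→b→e→t: bottleneck 1, flow now 8.
Augment s→c→f→t: bottleneck 3, flow now 11.
No augmenting path remains; maximum flow = 11.
By max-flow min-cut, the minimum cut capacity equals the max flow.
In the residual graph, reachable from s: {s, c, f}.
Min-cut edges: s→a (4), s→b (4), f→t (3); capacity 4 + 4 + 3 = 11.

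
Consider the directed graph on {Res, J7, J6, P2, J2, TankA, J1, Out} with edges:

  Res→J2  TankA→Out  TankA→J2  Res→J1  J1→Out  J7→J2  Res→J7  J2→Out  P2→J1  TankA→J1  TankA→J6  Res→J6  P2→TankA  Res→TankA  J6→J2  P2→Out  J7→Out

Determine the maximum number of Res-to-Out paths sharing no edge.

4

Assign every edge capacity 1; by Menger, the answer equals the max flow.
Path Res→J7→Out (+1); total 1.
Path Res→J2→Out (+1); total 2.
Path Res→TankA→Out (+1); total 3.
Path Res→J1→Out (+1); total 4.
No residual Res→Out path; max flow = 4.
Certifying cut of size 4: {J2→Out, Res→J1, Res→J7, Res→TankA}.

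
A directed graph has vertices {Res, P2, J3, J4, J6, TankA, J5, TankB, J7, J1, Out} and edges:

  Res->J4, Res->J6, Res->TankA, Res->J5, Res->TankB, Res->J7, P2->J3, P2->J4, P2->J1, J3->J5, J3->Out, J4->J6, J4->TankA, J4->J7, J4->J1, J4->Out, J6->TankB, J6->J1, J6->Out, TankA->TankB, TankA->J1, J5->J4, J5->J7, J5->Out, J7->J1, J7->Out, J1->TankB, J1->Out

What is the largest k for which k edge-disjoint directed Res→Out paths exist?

Assign every edge capacity 1; by Menger, the answer equals the max flow.
Path Res→J4→Out (+1); total 1.
Path Res→J6→Out (+1); total 2.
Path Res→J5→Out (+1); total 3.
Path Res→J7→Out (+1); total 4.
Path Res→TankA→J1→Out (+1); total 5.
No residual Res→Out path; max flow = 5.
Certifying cut of size 5: {Res→J4, Res→J5, Res→J6, Res→J7, Res→TankA}.

5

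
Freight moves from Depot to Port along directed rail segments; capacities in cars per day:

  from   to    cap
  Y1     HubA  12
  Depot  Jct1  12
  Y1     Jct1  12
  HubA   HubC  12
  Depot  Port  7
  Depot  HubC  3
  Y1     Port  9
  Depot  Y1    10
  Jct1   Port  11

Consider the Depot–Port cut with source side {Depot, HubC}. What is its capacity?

Edges leaving {Depot, HubC}: Depot→Y1 (10), Depot→Jct1 (12), Depot→Port (7).
Cut capacity = 10 + 12 + 7 = 29.

29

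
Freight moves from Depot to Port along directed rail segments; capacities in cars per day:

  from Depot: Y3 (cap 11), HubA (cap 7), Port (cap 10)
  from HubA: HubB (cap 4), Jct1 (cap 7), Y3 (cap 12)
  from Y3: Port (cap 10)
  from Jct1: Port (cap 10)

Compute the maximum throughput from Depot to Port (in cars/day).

Augment Depot→Port: bottleneck 10, flow now 10.
Augment Depot→Y3→Port: bottleneck 10, flow now 20.
Augment Depot→HubA→Jct1→Port: bottleneck 7, flow now 27.
No augmenting path remains; maximum flow = 27.
In the residual graph, reachable from Depot: {Depot, Y3}.
Min-cut edges: Depot→HubA (7), Depot→Port (10), Y3→Port (10); capacity 7 + 10 + 10 = 27.
This cut is saturated, so no flow can exceed 27.

27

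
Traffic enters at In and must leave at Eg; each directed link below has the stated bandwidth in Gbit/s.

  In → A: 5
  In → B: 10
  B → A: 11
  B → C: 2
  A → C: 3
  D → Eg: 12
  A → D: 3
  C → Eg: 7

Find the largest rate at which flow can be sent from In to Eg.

8

Augment In→A→C→Eg: bottleneck 3, flow now 3.
Augment In→A→D→Eg: bottleneck 2, flow now 5.
Augment In→B→C→Eg: bottleneck 2, flow now 7.
Augment In→B→A→D→Eg: bottleneck 1, flow now 8.
No augmenting path remains; maximum flow = 8.
In the residual graph, reachable from In: {In, A, B}.
Min-cut edges: A→C (3), A→D (3), B→C (2); capacity 3 + 3 + 2 = 8.
This cut is saturated, so no flow can exceed 8.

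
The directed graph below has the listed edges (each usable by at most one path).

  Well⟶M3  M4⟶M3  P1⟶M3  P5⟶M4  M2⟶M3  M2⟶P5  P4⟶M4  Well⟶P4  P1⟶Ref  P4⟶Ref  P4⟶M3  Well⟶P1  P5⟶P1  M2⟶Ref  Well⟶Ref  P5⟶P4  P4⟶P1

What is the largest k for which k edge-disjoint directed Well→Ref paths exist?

3

Assign every edge capacity 1; by Menger, the answer equals the max flow.
Path Well→Ref (+1); total 1.
Path Well→P4→Ref (+1); total 2.
Path Well→P1→Ref (+1); total 3.
No residual Well→Ref path; max flow = 3.
Certifying cut of size 3: {Well→P1, Well→P4, Well→Ref}.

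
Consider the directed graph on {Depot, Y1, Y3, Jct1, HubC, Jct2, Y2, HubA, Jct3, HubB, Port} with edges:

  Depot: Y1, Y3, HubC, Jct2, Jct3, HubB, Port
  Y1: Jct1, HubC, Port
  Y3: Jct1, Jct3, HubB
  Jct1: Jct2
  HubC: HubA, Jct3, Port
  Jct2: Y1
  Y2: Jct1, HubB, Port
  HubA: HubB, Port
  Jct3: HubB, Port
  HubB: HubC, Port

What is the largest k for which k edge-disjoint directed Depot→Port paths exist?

Assign every edge capacity 1; by Menger, the answer equals the max flow.
Path Depot→Port (+1); total 1.
Path Depot→Y1→Port (+1); total 2.
Path Depot→HubC→Port (+1); total 3.
Path Depot→Jct3→Port (+1); total 4.
Path Depot→HubB→Port (+1); total 5.
Path Depot→Y3→HubB→HubC→HubA→Port (+1); total 6.
No residual Depot→Port path; max flow = 6.
Certifying cut of size 6: {Depot→Port, HubB→Port, HubC→HubA, HubC→Port, Jct3→Port, Y1→Port}.

6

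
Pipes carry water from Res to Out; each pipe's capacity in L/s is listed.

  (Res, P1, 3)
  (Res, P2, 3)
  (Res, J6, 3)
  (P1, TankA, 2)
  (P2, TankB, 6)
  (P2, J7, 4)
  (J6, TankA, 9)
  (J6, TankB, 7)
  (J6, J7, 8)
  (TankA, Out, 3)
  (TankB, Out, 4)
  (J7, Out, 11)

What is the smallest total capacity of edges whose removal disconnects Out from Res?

8

Augment Res→P1→TankA→Out: bottleneck 2, flow now 2.
Augment Res→P2→TankB→Out: bottleneck 3, flow now 5.
Augment Res→J6→TankA→Out: bottleneck 1, flow now 6.
Augment Res→J6→TankB→Out: bottleneck 1, flow now 7.
Augment Res→J6→J7→Out: bottleneck 1, flow now 8.
No augmenting path remains; maximum flow = 8.
By max-flow min-cut, the minimum cut capacity equals the max flow.
In the residual graph, reachable from Res: {Res, P1}.
Min-cut edges: Res→P2 (3), Res→J6 (3), P1→TankA (2); capacity 3 + 3 + 2 = 8.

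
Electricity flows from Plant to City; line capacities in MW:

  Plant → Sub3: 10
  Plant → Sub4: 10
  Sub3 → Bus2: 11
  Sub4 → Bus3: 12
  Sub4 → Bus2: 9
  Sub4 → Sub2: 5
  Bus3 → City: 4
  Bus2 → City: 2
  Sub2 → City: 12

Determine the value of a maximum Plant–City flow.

11

Augment Plant→Sub3→Bus2→City: bottleneck 2, flow now 2.
Augment Plant→Sub4→Bus3→City: bottleneck 4, flow now 6.
Augment Plant→Sub4→Sub2→City: bottleneck 5, flow now 11.
No augmenting path remains; maximum flow = 11.
In the residual graph, reachable from Plant: {Plant, Sub3, Sub4, Bus3, Bus2}.
Min-cut edges: Sub4→Sub2 (5), Bus3→City (4), Bus2→City (2); capacity 5 + 4 + 2 = 11.
This cut is saturated, so no flow can exceed 11.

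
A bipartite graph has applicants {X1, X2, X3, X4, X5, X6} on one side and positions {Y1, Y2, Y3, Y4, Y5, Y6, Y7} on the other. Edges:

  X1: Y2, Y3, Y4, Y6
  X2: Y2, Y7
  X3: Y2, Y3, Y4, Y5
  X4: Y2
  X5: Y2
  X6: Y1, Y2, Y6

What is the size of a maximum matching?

5

Unit-capacity flow: source→left, listed edges, right→sink; max matching = max flow.
Augmenting path X1→Y2 (+1); matched 1.
Augmenting path X2→Y7 (+1); matched 2.
Augmenting path X3→Y3 (+1); matched 3.
Augmenting path X6→Y1 (+1); matched 4.
Augmenting path X4→Y2→X1→Y4 (+1); matched 5.
No augmenting path remains; maximum matching = 5.
König certificate: {X1, X2, X3, X6, Y2} is a vertex cover of size 5 (every listed pair touches it), so no matching can be larger.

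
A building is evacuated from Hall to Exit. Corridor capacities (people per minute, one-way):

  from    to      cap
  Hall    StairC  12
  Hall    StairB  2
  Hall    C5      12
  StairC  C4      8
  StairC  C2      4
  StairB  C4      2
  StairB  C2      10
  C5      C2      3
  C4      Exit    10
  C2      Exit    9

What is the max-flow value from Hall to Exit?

17

Augment Hall→StairC→C4→Exit: bottleneck 8, flow now 8.
Augment Hall→StairC→C2→Exit: bottleneck 4, flow now 12.
Augment Hall→StairB→C4→Exit: bottleneck 2, flow now 14.
Augment Hall→C5→C2→Exit: bottleneck 3, flow now 17.
No augmenting path remains; maximum flow = 17.
In the residual graph, reachable from Hall: {Hall, C5}.
Min-cut edges: Hall→StairC (12), Hall→StairB (2), C5→C2 (3); capacity 12 + 2 + 3 = 17.
This cut is saturated, so no flow can exceed 17.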